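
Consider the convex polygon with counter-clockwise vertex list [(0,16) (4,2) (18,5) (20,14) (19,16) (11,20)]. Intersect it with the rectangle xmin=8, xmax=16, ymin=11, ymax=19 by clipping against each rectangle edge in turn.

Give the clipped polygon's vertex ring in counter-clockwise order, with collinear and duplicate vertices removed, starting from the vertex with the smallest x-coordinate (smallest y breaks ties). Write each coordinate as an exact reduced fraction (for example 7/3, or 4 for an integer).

1. After x ≥ 8: [(8,208/11) (8,20/7) (18,5) (20,14) (19,16) (11,20)]
2. After x ≤ 16: [(8,208/11) (8,20/7) (16,32/7) (16,35/2) (11,20)]
3. After y ≥ 11: [(8,208/11) (8,11) (16,11) (16,35/2) (11,20)]
4. After y ≤ 19: [(33/4,19) (8,208/11) (8,11) (16,11) (16,35/2) (13,19)]
5. Canonical ring: [(8,11) (16,11) (16,35/2) (13,19) (33/4,19) (8,208/11)]

Clipped polygon: [(8,11) (16,11) (16,35/2) (13,19) (33/4,19) (8,208/11)]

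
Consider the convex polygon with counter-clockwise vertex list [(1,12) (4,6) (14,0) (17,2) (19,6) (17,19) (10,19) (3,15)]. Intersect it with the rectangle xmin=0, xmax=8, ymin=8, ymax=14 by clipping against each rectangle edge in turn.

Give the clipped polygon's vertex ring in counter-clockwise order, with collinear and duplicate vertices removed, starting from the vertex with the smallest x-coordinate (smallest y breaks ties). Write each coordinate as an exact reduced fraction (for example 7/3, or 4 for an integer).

1. After x ≥ 0: [(1,12) (4,6) (14,0) (17,2) (19,6) (17,19) (10,19) (3,15)]
2. After x ≤ 8: [(1,12) (4,6) (8,18/5) (8,125/7) (3,15)]
3. After y ≥ 8: [(1,12) (3,8) (8,8) (8,125/7) (3,15)]
4. After y ≤ 14: [(7/3,14) (1,12) (3,8) (8,8) (8,14)]
5. Canonical ring: [(1,12) (3,8) (8,8) (8,14) (7/3,14)]

Clipped polygon: [(1,12) (3,8) (8,8) (8,14) (7/3,14)]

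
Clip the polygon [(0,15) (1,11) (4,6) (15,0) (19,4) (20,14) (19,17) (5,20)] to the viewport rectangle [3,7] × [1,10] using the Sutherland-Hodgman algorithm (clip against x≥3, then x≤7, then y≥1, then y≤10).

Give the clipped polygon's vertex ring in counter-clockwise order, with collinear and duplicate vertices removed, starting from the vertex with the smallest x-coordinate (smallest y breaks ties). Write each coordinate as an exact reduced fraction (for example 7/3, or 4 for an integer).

Clipped polygon: [(3,23/3) (4,6) (7,48/11) (7,10) (3,10)]

1. After x ≥ 3: [(3,18) (3,23/3) (4,6) (15,0) (19,4) (20,14) (19,17) (5,20)]
2. After x ≤ 7: [(3,18) (3,23/3) (4,6) (7,48/11) (7,137/7) (5,20)]
3. After y ≥ 1: [(3,18) (3,23/3) (4,6) (7,48/11) (7,137/7) (5,20)]
4. After y ≤ 10: [(3,10) (3,23/3) (4,6) (7,48/11) (7,10)]
5. Canonical ring: [(3,23/3) (4,6) (7,48/11) (7,10) (3,10)]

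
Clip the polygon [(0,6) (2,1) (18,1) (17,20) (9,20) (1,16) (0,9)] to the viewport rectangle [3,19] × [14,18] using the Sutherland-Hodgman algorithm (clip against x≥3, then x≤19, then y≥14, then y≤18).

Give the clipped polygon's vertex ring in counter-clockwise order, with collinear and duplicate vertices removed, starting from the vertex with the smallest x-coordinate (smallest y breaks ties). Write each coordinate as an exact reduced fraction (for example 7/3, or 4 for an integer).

1. After x ≥ 3: [(3,1) (18,1) (17,20) (9,20) (3,17)]
2. After x ≤ 19: [(3,1) (18,1) (17,20) (9,20) (3,17)]
3. After y ≥ 14: [(3,14) (329/19,14) (17,20) (9,20) (3,17)]
4. After y ≤ 18: [(3,14) (329/19,14) (325/19,18) (5,18) (3,17)]
5. Canonical ring: [(3,14) (329/19,14) (325/19,18) (5,18) (3,17)]

Clipped polygon: [(3,14) (329/19,14) (325/19,18) (5,18) (3,17)]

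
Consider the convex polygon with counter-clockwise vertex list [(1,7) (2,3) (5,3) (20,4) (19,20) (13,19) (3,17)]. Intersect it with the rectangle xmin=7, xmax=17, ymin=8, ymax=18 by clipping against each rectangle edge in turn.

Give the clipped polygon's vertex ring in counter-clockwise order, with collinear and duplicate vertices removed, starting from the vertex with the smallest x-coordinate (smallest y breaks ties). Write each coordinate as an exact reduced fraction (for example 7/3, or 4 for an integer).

1. After x ≥ 7: [(7,47/15) (20,4) (19,20) (13,19) (7,89/5)]
2. After x ≤ 17: [(7,47/15) (17,19/5) (17,59/3) (13,19) (7,89/5)]
3. After y ≥ 8: [(7,8) (17,8) (17,59/3) (13,19) (7,89/5)]
4. After y ≤ 18: [(7,8) (17,8) (17,18) (8,18) (7,89/5)]
5. Canonical ring: [(7,8) (17,8) (17,18) (8,18) (7,89/5)]

Clipped polygon: [(7,8) (17,8) (17,18) (8,18) (7,89/5)]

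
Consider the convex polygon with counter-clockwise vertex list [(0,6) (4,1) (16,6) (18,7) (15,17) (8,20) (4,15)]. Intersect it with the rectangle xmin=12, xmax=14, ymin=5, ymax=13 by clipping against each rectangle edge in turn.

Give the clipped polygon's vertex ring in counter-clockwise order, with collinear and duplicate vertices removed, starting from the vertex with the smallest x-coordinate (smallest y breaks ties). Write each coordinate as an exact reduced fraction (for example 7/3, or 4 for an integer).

1. After x ≥ 12: [(12,13/3) (16,6) (18,7) (15,17) (12,128/7)]
2. After x ≤ 14: [(12,13/3) (14,31/6) (14,122/7) (12,128/7)]
3. After y ≥ 5: [(12,5) (68/5,5) (14,31/6) (14,122/7) (12,128/7)]
4. After y ≤ 13: [(12,13) (12,5) (68/5,5) (14,31/6) (14,13)]
5. Canonical ring: [(12,5) (68/5,5) (14,31/6) (14,13) (12,13)]

Clipped polygon: [(12,5) (68/5,5) (14,31/6) (14,13) (12,13)]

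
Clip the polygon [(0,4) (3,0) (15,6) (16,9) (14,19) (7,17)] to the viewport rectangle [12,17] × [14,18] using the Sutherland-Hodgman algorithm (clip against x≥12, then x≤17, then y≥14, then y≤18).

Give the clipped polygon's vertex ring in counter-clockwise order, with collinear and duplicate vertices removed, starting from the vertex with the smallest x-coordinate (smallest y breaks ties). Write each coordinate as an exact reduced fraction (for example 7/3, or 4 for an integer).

Clipped polygon: [(12,14) (15,14) (71/5,18) (12,18)]

1. After x ≥ 12: [(12,9/2) (15,6) (16,9) (14,19) (12,129/7)]
2. After x ≤ 17: [(12,9/2) (15,6) (16,9) (14,19) (12,129/7)]
3. After y ≥ 14: [(12,14) (15,14) (14,19) (12,129/7)]
4. After y ≤ 18: [(12,18) (12,14) (15,14) (71/5,18)]
5. Canonical ring: [(12,14) (15,14) (71/5,18) (12,18)]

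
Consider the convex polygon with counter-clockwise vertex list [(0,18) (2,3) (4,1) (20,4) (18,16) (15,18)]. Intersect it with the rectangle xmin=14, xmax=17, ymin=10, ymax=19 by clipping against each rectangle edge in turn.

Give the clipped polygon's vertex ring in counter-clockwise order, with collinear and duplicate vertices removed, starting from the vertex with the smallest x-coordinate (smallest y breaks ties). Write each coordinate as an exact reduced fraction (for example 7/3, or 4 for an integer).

Clipped polygon: [(14,10) (17,10) (17,50/3) (15,18) (14,18)]

1. After x ≥ 14: [(14,18) (14,23/8) (20,4) (18,16) (15,18)]
2. After x ≤ 17: [(14,18) (14,23/8) (17,55/16) (17,50/3) (15,18)]
3. After y ≥ 10: [(14,18) (14,10) (17,10) (17,50/3) (15,18)]
4. After y ≤ 19: [(14,18) (14,10) (17,10) (17,50/3) (15,18)]
5. Canonical ring: [(14,10) (17,10) (17,50/3) (15,18) (14,18)]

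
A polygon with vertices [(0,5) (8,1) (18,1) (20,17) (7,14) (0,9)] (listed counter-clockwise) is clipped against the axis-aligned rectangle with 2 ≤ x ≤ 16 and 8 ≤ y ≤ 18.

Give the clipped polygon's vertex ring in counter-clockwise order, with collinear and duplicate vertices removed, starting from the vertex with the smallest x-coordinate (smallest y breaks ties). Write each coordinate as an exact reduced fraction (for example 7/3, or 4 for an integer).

Clipped polygon: [(2,8) (16,8) (16,209/13) (7,14) (2,73/7)]

1. After x ≥ 2: [(2,4) (8,1) (18,1) (20,17) (7,14) (2,73/7)]
2. After x ≤ 16: [(2,4) (8,1) (16,1) (16,209/13) (7,14) (2,73/7)]
3. After y ≥ 8: [(2,8) (16,8) (16,209/13) (7,14) (2,73/7)]
4. After y ≤ 18: [(2,8) (16,8) (16,209/13) (7,14) (2,73/7)]
5. Canonical ring: [(2,8) (16,8) (16,209/13) (7,14) (2,73/7)]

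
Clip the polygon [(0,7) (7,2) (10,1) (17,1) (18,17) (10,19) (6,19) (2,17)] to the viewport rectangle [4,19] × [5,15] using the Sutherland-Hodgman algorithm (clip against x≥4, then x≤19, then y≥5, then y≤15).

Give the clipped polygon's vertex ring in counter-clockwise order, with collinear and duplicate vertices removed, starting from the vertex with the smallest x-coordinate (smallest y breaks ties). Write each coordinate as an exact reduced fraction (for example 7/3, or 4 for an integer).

1. After x ≥ 4: [(4,29/7) (7,2) (10,1) (17,1) (18,17) (10,19) (6,19) (4,18)]
2. After x ≤ 19: [(4,29/7) (7,2) (10,1) (17,1) (18,17) (10,19) (6,19) (4,18)]
3. After y ≥ 5: [(4,5) (69/4,5) (18,17) (10,19) (6,19) (4,18)]
4. After y ≤ 15: [(4,15) (4,5) (69/4,5) (143/8,15)]
5. Canonical ring: [(4,5) (69/4,5) (143/8,15) (4,15)]

Clipped polygon: [(4,5) (69/4,5) (143/8,15) (4,15)]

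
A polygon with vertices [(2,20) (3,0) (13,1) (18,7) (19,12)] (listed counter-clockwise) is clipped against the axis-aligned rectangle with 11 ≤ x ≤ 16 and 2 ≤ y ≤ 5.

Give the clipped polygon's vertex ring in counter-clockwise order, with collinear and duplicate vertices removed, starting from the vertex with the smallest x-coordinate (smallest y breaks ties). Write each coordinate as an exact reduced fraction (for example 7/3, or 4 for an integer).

Clipped polygon: [(11,2) (83/6,2) (16,23/5) (16,5) (11,5)]

1. After x ≥ 11: [(11,268/17) (11,4/5) (13,1) (18,7) (19,12)]
2. After x ≤ 16: [(16,228/17) (11,268/17) (11,4/5) (13,1) (16,23/5)]
3. After y ≥ 2: [(16,228/17) (11,268/17) (11,2) (83/6,2) (16,23/5)]
4. After y ≤ 5: [(16,5) (11,5) (11,2) (83/6,2) (16,23/5)]
5. Canonical ring: [(11,2) (83/6,2) (16,23/5) (16,5) (11,5)]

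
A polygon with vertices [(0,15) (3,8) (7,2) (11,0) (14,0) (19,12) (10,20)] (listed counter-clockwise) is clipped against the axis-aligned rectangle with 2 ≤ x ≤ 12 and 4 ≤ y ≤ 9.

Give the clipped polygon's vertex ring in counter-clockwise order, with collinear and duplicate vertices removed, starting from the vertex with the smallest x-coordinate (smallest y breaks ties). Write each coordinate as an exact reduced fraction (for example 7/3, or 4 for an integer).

1. After x ≥ 2: [(2,16) (2,31/3) (3,8) (7,2) (11,0) (14,0) (19,12) (10,20)]
2. After x ≤ 12: [(2,16) (2,31/3) (3,8) (7,2) (11,0) (12,0) (12,164/9) (10,20)]
3. After y ≥ 4: [(2,16) (2,31/3) (3,8) (17/3,4) (12,4) (12,164/9) (10,20)]
4. After y ≤ 9: [(18/7,9) (3,8) (17/3,4) (12,4) (12,9)]
5. Canonical ring: [(18/7,9) (3,8) (17/3,4) (12,4) (12,9)]

Clipped polygon: [(18/7,9) (3,8) (17/3,4) (12,4) (12,9)]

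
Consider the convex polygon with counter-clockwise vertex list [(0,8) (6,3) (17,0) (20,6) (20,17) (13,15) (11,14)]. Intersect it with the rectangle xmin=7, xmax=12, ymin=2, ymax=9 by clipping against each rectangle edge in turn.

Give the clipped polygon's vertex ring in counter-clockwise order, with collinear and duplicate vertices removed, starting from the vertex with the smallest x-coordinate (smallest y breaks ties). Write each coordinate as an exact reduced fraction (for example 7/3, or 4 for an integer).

Clipped polygon: [(7,30/11) (29/3,2) (12,2) (12,9) (7,9)]

1. After x ≥ 7: [(7,130/11) (7,30/11) (17,0) (20,6) (20,17) (13,15) (11,14)]
2. After x ≤ 12: [(7,130/11) (7,30/11) (12,15/11) (12,29/2) (11,14)]
3. After y ≥ 2: [(7,130/11) (7,30/11) (29/3,2) (12,2) (12,29/2) (11,14)]
4. After y ≤ 9: [(7,9) (7,30/11) (29/3,2) (12,2) (12,9)]
5. Canonical ring: [(7,30/11) (29/3,2) (12,2) (12,9) (7,9)]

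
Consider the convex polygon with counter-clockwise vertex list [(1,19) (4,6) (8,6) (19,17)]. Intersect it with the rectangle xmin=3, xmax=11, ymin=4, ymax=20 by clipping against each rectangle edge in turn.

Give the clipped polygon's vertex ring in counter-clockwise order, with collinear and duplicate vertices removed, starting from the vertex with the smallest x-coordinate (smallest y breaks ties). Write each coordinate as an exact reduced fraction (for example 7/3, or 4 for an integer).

Clipped polygon: [(3,31/3) (4,6) (8,6) (11,9) (11,161/9) (3,169/9)]

1. After x ≥ 3: [(3,169/9) (3,31/3) (4,6) (8,6) (19,17)]
2. After x ≤ 11: [(11,161/9) (3,169/9) (3,31/3) (4,6) (8,6) (11,9)]
3. After y ≥ 4: [(11,161/9) (3,169/9) (3,31/3) (4,6) (8,6) (11,9)]
4. After y ≤ 20: [(11,161/9) (3,169/9) (3,31/3) (4,6) (8,6) (11,9)]
5. Canonical ring: [(3,31/3) (4,6) (8,6) (11,9) (11,161/9) (3,169/9)]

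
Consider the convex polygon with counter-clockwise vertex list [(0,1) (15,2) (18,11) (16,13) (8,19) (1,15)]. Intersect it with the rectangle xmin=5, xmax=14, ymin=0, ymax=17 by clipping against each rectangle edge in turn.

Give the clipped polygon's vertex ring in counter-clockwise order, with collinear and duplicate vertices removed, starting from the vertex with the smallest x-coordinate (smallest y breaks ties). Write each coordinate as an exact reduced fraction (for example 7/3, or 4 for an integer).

Clipped polygon: [(5,4/3) (14,29/15) (14,29/2) (32/3,17) (5,17)]

1. After x ≥ 5: [(5,4/3) (15,2) (18,11) (16,13) (8,19) (5,121/7)]
2. After x ≤ 14: [(5,4/3) (14,29/15) (14,29/2) (8,19) (5,121/7)]
3. After y ≥ 0: [(5,4/3) (14,29/15) (14,29/2) (8,19) (5,121/7)]
4. After y ≤ 17: [(5,17) (5,4/3) (14,29/15) (14,29/2) (32/3,17)]
5. Canonical ring: [(5,4/3) (14,29/15) (14,29/2) (32/3,17) (5,17)]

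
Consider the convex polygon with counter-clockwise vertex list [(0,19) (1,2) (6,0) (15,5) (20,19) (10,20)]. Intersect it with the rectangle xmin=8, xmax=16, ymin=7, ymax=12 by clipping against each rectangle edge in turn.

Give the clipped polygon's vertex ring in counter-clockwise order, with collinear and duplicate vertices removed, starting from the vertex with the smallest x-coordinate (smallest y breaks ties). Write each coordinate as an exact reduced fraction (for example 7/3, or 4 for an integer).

Clipped polygon: [(8,7) (110/7,7) (16,39/5) (16,12) (8,12)]

1. After x ≥ 8: [(8,99/5) (8,10/9) (15,5) (20,19) (10,20)]
2. After x ≤ 16: [(8,99/5) (8,10/9) (15,5) (16,39/5) (16,97/5) (10,20)]
3. After y ≥ 7: [(8,99/5) (8,7) (110/7,7) (16,39/5) (16,97/5) (10,20)]
4. After y ≤ 12: [(8,12) (8,7) (110/7,7) (16,39/5) (16,12)]
5. Canonical ring: [(8,7) (110/7,7) (16,39/5) (16,12) (8,12)]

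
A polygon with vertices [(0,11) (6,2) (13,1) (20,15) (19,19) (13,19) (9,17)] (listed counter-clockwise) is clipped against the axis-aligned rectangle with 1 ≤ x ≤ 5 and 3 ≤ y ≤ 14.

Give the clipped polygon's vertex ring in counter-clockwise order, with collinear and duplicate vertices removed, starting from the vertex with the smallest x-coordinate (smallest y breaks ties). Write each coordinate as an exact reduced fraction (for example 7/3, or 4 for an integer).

1. After x ≥ 1: [(1,35/3) (1,19/2) (6,2) (13,1) (20,15) (19,19) (13,19) (9,17)]
2. After x ≤ 5: [(5,43/3) (1,35/3) (1,19/2) (5,7/2)]
3. After y ≥ 3: [(5,43/3) (1,35/3) (1,19/2) (5,7/2)]
4. After y ≤ 14: [(5,14) (9/2,14) (1,35/3) (1,19/2) (5,7/2)]
5. Canonical ring: [(1,19/2) (5,7/2) (5,14) (9/2,14) (1,35/3)]

Clipped polygon: [(1,19/2) (5,7/2) (5,14) (9/2,14) (1,35/3)]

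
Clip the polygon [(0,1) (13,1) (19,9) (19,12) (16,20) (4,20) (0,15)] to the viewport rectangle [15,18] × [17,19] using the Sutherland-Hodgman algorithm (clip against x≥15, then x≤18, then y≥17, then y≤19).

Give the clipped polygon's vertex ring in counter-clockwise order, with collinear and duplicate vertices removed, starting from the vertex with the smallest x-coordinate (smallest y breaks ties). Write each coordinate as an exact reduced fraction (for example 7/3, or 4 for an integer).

Clipped polygon: [(15,17) (137/8,17) (131/8,19) (15,19)]

1. After x ≥ 15: [(15,11/3) (19,9) (19,12) (16,20) (15,20)]
2. After x ≤ 18: [(15,11/3) (18,23/3) (18,44/3) (16,20) (15,20)]
3. After y ≥ 17: [(15,17) (137/8,17) (16,20) (15,20)]
4. After y ≤ 19: [(15,19) (15,17) (137/8,17) (131/8,19)]
5. Canonical ring: [(15,17) (137/8,17) (131/8,19) (15,19)]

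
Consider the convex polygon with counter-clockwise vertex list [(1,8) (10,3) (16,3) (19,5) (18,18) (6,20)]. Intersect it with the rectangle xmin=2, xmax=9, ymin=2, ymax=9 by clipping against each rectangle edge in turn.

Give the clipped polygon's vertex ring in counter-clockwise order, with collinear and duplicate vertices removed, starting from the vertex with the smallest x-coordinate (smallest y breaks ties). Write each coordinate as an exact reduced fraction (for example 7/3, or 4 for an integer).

1. After x ≥ 2: [(2,52/5) (2,67/9) (10,3) (16,3) (19,5) (18,18) (6,20)]
2. After x ≤ 9: [(2,52/5) (2,67/9) (9,32/9) (9,39/2) (6,20)]
3. After y ≥ 2: [(2,52/5) (2,67/9) (9,32/9) (9,39/2) (6,20)]
4. After y ≤ 9: [(2,9) (2,67/9) (9,32/9) (9,9)]
5. Canonical ring: [(2,67/9) (9,32/9) (9,9) (2,9)]

Clipped polygon: [(2,67/9) (9,32/9) (9,9) (2,9)]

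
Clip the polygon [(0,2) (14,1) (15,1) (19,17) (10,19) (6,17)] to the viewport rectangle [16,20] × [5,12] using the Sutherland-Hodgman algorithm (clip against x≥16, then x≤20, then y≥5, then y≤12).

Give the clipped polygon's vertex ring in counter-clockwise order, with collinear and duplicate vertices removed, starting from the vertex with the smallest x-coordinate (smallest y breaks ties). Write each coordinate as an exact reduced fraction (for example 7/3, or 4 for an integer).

1. After x ≥ 16: [(16,5) (19,17) (16,53/3)]
2. After x ≤ 20: [(16,5) (19,17) (16,53/3)]
3. After y ≥ 5: [(16,5) (19,17) (16,53/3)]
4. After y ≤ 12: [(16,12) (16,5) (71/4,12)]
5. Canonical ring: [(16,5) (71/4,12) (16,12)]

Clipped polygon: [(16,5) (71/4,12) (16,12)]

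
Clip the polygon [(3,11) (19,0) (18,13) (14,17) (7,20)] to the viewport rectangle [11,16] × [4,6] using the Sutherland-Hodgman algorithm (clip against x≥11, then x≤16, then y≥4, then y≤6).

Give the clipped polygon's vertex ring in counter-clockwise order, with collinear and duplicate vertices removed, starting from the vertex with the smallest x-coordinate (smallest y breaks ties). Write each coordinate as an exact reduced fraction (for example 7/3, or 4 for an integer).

Clipped polygon: [(11,11/2) (145/11,4) (16,4) (16,6) (11,6)]

1. After x ≥ 11: [(11,11/2) (19,0) (18,13) (14,17) (11,128/7)]
2. After x ≤ 16: [(11,11/2) (16,33/16) (16,15) (14,17) (11,128/7)]
3. After y ≥ 4: [(11,11/2) (145/11,4) (16,4) (16,15) (14,17) (11,128/7)]
4. After y ≤ 6: [(11,6) (11,11/2) (145/11,4) (16,4) (16,6)]
5. Canonical ring: [(11,11/2) (145/11,4) (16,4) (16,6) (11,6)]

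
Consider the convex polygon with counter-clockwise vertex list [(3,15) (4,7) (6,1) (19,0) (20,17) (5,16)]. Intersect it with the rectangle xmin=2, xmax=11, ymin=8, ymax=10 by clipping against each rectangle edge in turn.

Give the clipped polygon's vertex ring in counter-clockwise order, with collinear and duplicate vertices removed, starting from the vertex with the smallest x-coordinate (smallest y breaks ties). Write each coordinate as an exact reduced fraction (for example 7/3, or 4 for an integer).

1. After x ≥ 2: [(3,15) (4,7) (6,1) (19,0) (20,17) (5,16)]
2. After x ≤ 11: [(3,15) (4,7) (6,1) (11,8/13) (11,82/5) (5,16)]
3. After y ≥ 8: [(3,15) (31/8,8) (11,8) (11,82/5) (5,16)]
4. After y ≤ 10: [(29/8,10) (31/8,8) (11,8) (11,10)]
5. Canonical ring: [(29/8,10) (31/8,8) (11,8) (11,10)]

Clipped polygon: [(29/8,10) (31/8,8) (11,8) (11,10)]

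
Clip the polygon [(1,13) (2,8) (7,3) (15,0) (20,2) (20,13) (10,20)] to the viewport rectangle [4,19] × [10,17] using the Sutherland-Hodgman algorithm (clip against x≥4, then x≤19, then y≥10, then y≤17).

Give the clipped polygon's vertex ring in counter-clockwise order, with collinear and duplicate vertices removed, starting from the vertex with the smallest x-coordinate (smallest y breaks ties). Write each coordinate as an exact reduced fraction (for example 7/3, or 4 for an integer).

Clipped polygon: [(4,10) (19,10) (19,137/10) (100/7,17) (43/7,17) (4,46/3)]

1. After x ≥ 4: [(4,46/3) (4,6) (7,3) (15,0) (20,2) (20,13) (10,20)]
2. After x ≤ 19: [(4,46/3) (4,6) (7,3) (15,0) (19,8/5) (19,137/10) (10,20)]
3. After y ≥ 10: [(4,46/3) (4,10) (19,10) (19,137/10) (10,20)]
4. After y ≤ 17: [(43/7,17) (4,46/3) (4,10) (19,10) (19,137/10) (100/7,17)]
5. Canonical ring: [(4,10) (19,10) (19,137/10) (100/7,17) (43/7,17) (4,46/3)]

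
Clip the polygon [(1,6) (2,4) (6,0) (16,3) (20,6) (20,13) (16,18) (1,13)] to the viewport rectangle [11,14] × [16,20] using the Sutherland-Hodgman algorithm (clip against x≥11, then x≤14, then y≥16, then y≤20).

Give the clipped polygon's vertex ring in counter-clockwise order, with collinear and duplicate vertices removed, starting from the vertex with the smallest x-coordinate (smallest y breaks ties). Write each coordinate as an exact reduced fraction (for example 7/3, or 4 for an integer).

1. After x ≥ 11: [(11,3/2) (16,3) (20,6) (20,13) (16,18) (11,49/3)]
2. After x ≤ 14: [(11,3/2) (14,12/5) (14,52/3) (11,49/3)]
3. After y ≥ 16: [(11,16) (14,16) (14,52/3) (11,49/3)]
4. After y ≤ 20: [(11,16) (14,16) (14,52/3) (11,49/3)]
5. Canonical ring: [(11,16) (14,16) (14,52/3) (11,49/3)]

Clipped polygon: [(11,16) (14,16) (14,52/3) (11,49/3)]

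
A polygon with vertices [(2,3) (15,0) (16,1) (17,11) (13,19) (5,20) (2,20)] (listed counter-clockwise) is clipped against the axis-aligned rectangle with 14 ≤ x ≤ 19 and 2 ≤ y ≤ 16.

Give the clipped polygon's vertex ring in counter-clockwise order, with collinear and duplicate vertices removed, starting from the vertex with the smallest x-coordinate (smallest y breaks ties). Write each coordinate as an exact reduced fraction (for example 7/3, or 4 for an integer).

Clipped polygon: [(14,2) (161/10,2) (17,11) (29/2,16) (14,16)]

1. After x ≥ 14: [(14,3/13) (15,0) (16,1) (17,11) (14,17)]
2. After x ≤ 19: [(14,3/13) (15,0) (16,1) (17,11) (14,17)]
3. After y ≥ 2: [(14,2) (161/10,2) (17,11) (14,17)]
4. After y ≤ 16: [(14,16) (14,2) (161/10,2) (17,11) (29/2,16)]
5. Canonical ring: [(14,2) (161/10,2) (17,11) (29/2,16) (14,16)]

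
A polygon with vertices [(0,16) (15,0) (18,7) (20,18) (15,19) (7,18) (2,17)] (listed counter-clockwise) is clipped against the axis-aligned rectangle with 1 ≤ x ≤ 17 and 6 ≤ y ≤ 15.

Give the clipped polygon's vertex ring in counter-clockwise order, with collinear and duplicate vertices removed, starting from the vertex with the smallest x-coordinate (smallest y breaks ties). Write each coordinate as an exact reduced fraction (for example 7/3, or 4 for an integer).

1. After x ≥ 1: [(1,33/2) (1,224/15) (15,0) (18,7) (20,18) (15,19) (7,18) (2,17)]
2. After x ≤ 17: [(1,33/2) (1,224/15) (15,0) (17,14/3) (17,93/5) (15,19) (7,18) (2,17)]
3. After y ≥ 6: [(1,33/2) (1,224/15) (75/8,6) (17,6) (17,93/5) (15,19) (7,18) (2,17)]
4. After y ≤ 15: [(1,15) (1,224/15) (75/8,6) (17,6) (17,15)]
5. Canonical ring: [(1,224/15) (75/8,6) (17,6) (17,15) (1,15)]

Clipped polygon: [(1,224/15) (75/8,6) (17,6) (17,15) (1,15)]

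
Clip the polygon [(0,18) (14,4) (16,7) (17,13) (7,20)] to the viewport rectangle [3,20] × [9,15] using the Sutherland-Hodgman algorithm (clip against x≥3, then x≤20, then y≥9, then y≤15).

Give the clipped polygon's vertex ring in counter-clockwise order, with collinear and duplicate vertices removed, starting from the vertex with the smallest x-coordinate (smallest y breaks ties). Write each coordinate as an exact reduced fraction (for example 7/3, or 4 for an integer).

Clipped polygon: [(3,15) (9,9) (49/3,9) (17,13) (99/7,15)]

1. After x ≥ 3: [(3,132/7) (3,15) (14,4) (16,7) (17,13) (7,20)]
2. After x ≤ 20: [(3,132/7) (3,15) (14,4) (16,7) (17,13) (7,20)]
3. After y ≥ 9: [(3,132/7) (3,15) (9,9) (49/3,9) (17,13) (7,20)]
4. After y ≤ 15: [(3,15) (3,15) (9,9) (49/3,9) (17,13) (99/7,15)]
5. Canonical ring: [(3,15) (9,9) (49/3,9) (17,13) (99/7,15)]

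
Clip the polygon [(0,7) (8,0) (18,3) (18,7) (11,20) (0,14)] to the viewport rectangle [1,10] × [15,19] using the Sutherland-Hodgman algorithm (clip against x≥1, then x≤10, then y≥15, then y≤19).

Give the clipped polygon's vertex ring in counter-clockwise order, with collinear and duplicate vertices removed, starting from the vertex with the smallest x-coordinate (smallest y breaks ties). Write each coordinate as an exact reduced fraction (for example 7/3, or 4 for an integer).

1. After x ≥ 1: [(1,49/8) (8,0) (18,3) (18,7) (11,20) (1,160/11)]
2. After x ≤ 10: [(1,49/8) (8,0) (10,3/5) (10,214/11) (1,160/11)]
3. After y ≥ 15: [(10,15) (10,214/11) (11/6,15)]
4. After y ≤ 19: [(10,15) (10,19) (55/6,19) (11/6,15)]
5. Canonical ring: [(11/6,15) (10,15) (10,19) (55/6,19)]

Clipped polygon: [(11/6,15) (10,15) (10,19) (55/6,19)]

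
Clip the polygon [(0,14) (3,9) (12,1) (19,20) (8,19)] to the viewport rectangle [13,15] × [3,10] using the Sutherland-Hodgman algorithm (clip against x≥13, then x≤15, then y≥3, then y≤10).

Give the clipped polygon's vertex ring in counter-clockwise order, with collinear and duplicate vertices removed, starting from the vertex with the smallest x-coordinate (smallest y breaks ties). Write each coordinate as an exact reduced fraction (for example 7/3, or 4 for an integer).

Clipped polygon: [(13,26/7) (15,64/7) (15,10) (13,10)]

1. After x ≥ 13: [(13,26/7) (19,20) (13,214/11)]
2. After x ≤ 15: [(13,26/7) (15,64/7) (15,216/11) (13,214/11)]
3. After y ≥ 3: [(13,26/7) (15,64/7) (15,216/11) (13,214/11)]
4. After y ≤ 10: [(13,10) (13,26/7) (15,64/7) (15,10)]
5. Canonical ring: [(13,26/7) (15,64/7) (15,10) (13,10)]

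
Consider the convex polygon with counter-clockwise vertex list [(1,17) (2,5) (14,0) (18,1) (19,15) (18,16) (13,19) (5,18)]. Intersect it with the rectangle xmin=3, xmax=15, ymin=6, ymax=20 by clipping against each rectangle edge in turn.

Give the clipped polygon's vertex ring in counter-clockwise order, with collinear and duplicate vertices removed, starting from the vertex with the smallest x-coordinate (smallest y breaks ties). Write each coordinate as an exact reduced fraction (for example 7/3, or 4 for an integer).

Clipped polygon: [(3,6) (15,6) (15,89/5) (13,19) (5,18) (3,35/2)]

1. After x ≥ 3: [(3,35/2) (3,55/12) (14,0) (18,1) (19,15) (18,16) (13,19) (5,18)]
2. After x ≤ 15: [(3,35/2) (3,55/12) (14,0) (15,1/4) (15,89/5) (13,19) (5,18)]
3. After y ≥ 6: [(3,35/2) (3,6) (15,6) (15,89/5) (13,19) (5,18)]
4. After y ≤ 20: [(3,35/2) (3,6) (15,6) (15,89/5) (13,19) (5,18)]
5. Canonical ring: [(3,6) (15,6) (15,89/5) (13,19) (5,18) (3,35/2)]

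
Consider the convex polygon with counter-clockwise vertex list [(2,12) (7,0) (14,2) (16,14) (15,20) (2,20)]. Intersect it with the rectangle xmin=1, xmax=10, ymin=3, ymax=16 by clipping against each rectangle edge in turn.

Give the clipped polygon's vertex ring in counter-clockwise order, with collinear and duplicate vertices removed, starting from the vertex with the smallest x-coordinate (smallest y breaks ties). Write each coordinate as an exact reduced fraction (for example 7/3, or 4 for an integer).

Clipped polygon: [(2,12) (23/4,3) (10,3) (10,16) (2,16)]

1. After x ≥ 1: [(2,12) (7,0) (14,2) (16,14) (15,20) (2,20)]
2. After x ≤ 10: [(2,12) (7,0) (10,6/7) (10,20) (2,20)]
3. After y ≥ 3: [(2,12) (23/4,3) (10,3) (10,20) (2,20)]
4. After y ≤ 16: [(2,16) (2,12) (23/4,3) (10,3) (10,16)]
5. Canonical ring: [(2,12) (23/4,3) (10,3) (10,16) (2,16)]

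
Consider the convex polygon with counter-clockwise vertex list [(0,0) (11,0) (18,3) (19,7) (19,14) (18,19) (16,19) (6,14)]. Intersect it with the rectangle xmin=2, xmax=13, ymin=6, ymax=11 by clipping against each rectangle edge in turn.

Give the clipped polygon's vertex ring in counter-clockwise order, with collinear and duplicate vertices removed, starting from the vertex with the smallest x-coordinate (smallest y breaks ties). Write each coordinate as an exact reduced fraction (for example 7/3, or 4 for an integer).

Clipped polygon: [(18/7,6) (13,6) (13,11) (33/7,11)]

1. After x ≥ 2: [(2,14/3) (2,0) (11,0) (18,3) (19,7) (19,14) (18,19) (16,19) (6,14)]
2. After x ≤ 13: [(2,14/3) (2,0) (11,0) (13,6/7) (13,35/2) (6,14)]
3. After y ≥ 6: [(18/7,6) (13,6) (13,35/2) (6,14)]
4. After y ≤ 11: [(33/7,11) (18/7,6) (13,6) (13,11)]
5. Canonical ring: [(18/7,6) (13,6) (13,11) (33/7,11)]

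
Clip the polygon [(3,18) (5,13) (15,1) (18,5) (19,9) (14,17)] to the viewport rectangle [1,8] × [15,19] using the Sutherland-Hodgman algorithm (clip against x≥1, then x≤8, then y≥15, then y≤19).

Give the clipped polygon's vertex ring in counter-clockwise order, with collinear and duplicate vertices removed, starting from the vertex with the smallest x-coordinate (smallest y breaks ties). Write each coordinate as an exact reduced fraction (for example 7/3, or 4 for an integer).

Clipped polygon: [(3,18) (21/5,15) (8,15) (8,193/11)]

1. After x ≥ 1: [(3,18) (5,13) (15,1) (18,5) (19,9) (14,17)]
2. After x ≤ 8: [(8,193/11) (3,18) (5,13) (8,47/5)]
3. After y ≥ 15: [(8,15) (8,193/11) (3,18) (21/5,15)]
4. After y ≤ 19: [(8,15) (8,193/11) (3,18) (21/5,15)]
5. Canonical ring: [(3,18) (21/5,15) (8,15) (8,193/11)]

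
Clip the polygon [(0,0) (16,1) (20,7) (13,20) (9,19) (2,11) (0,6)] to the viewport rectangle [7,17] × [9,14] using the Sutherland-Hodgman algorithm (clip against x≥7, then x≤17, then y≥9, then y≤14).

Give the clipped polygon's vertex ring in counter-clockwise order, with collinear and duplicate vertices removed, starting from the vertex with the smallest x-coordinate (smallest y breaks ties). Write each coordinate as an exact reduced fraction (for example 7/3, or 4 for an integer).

1. After x ≥ 7: [(7,7/16) (16,1) (20,7) (13,20) (9,19) (7,117/7)]
2. After x ≤ 17: [(7,7/16) (16,1) (17,5/2) (17,88/7) (13,20) (9,19) (7,117/7)]
3. After y ≥ 9: [(7,9) (17,9) (17,88/7) (13,20) (9,19) (7,117/7)]
4. After y ≤ 14: [(7,14) (7,9) (17,9) (17,88/7) (211/13,14)]
5. Canonical ring: [(7,9) (17,9) (17,88/7) (211/13,14) (7,14)]

Clipped polygon: [(7,9) (17,9) (17,88/7) (211/13,14) (7,14)]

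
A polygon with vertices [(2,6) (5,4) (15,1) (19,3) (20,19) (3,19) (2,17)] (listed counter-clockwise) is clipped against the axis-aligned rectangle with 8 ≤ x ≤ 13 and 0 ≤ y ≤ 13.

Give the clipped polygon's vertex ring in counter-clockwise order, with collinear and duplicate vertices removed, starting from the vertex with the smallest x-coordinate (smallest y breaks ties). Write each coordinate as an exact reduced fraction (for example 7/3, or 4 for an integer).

Clipped polygon: [(8,31/10) (13,8/5) (13,13) (8,13)]

1. After x ≥ 8: [(8,31/10) (15,1) (19,3) (20,19) (8,19)]
2. After x ≤ 13: [(8,31/10) (13,8/5) (13,19) (8,19)]
3. After y ≥ 0: [(8,31/10) (13,8/5) (13,19) (8,19)]
4. After y ≤ 13: [(8,13) (8,31/10) (13,8/5) (13,13)]
5. Canonical ring: [(8,31/10) (13,8/5) (13,13) (8,13)]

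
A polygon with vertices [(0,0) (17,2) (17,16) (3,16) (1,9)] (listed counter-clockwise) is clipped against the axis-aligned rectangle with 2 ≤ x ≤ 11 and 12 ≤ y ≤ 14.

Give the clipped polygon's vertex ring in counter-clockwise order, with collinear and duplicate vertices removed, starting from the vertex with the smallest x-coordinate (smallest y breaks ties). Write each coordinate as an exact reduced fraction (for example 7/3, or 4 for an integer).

Clipped polygon: [(2,12) (11,12) (11,14) (17/7,14) (2,25/2)]

1. After x ≥ 2: [(2,4/17) (17,2) (17,16) (3,16) (2,25/2)]
2. After x ≤ 11: [(2,4/17) (11,22/17) (11,16) (3,16) (2,25/2)]
3. After y ≥ 12: [(2,12) (11,12) (11,16) (3,16) (2,25/2)]
4. After y ≤ 14: [(2,12) (11,12) (11,14) (17/7,14) (2,25/2)]
5. Canonical ring: [(2,12) (11,12) (11,14) (17/7,14) (2,25/2)]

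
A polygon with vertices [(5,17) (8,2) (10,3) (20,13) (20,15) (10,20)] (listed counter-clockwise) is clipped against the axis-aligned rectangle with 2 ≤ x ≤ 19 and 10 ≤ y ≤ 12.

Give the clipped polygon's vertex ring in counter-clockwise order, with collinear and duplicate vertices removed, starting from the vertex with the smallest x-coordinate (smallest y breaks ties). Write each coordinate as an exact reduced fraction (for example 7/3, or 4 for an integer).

Clipped polygon: [(6,12) (32/5,10) (17,10) (19,12)]

1. After x ≥ 2: [(5,17) (8,2) (10,3) (20,13) (20,15) (10,20)]
2. After x ≤ 19: [(5,17) (8,2) (10,3) (19,12) (19,31/2) (10,20)]
3. After y ≥ 10: [(5,17) (32/5,10) (17,10) (19,12) (19,31/2) (10,20)]
4. After y ≤ 12: [(6,12) (32/5,10) (17,10) (19,12) (19,12)]
5. Canonical ring: [(6,12) (32/5,10) (17,10) (19,12)]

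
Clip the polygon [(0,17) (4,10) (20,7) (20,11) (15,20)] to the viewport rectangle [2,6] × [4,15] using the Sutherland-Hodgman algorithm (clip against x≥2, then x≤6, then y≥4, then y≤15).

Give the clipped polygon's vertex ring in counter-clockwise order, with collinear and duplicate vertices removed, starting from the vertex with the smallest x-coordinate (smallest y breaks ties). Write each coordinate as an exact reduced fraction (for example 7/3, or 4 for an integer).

1. After x ≥ 2: [(2,87/5) (2,27/2) (4,10) (20,7) (20,11) (15,20)]
2. After x ≤ 6: [(6,91/5) (2,87/5) (2,27/2) (4,10) (6,77/8)]
3. After y ≥ 4: [(6,91/5) (2,87/5) (2,27/2) (4,10) (6,77/8)]
4. After y ≤ 15: [(6,15) (2,15) (2,27/2) (4,10) (6,77/8)]
5. Canonical ring: [(2,27/2) (4,10) (6,77/8) (6,15) (2,15)]

Clipped polygon: [(2,27/2) (4,10) (6,77/8) (6,15) (2,15)]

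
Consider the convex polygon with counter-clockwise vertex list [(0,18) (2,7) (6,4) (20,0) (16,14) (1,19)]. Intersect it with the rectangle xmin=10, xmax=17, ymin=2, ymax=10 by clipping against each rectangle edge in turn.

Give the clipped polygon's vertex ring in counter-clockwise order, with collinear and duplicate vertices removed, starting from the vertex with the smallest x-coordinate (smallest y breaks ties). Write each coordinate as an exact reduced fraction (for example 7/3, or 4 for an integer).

Clipped polygon: [(10,20/7) (13,2) (17,2) (17,10) (10,10)]

1. After x ≥ 10: [(10,20/7) (20,0) (16,14) (10,16)]
2. After x ≤ 17: [(10,20/7) (17,6/7) (17,21/2) (16,14) (10,16)]
3. After y ≥ 2: [(10,20/7) (13,2) (17,2) (17,21/2) (16,14) (10,16)]
4. After y ≤ 10: [(10,10) (10,20/7) (13,2) (17,2) (17,10)]
5. Canonical ring: [(10,20/7) (13,2) (17,2) (17,10) (10,10)]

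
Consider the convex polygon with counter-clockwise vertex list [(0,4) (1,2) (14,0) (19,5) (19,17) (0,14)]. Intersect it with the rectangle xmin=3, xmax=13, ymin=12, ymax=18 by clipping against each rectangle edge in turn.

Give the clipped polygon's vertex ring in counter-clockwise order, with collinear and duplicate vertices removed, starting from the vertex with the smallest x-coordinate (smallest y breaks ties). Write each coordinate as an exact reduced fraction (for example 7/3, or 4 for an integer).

1. After x ≥ 3: [(3,22/13) (14,0) (19,5) (19,17) (3,275/19)]
2. After x ≤ 13: [(3,22/13) (13,2/13) (13,305/19) (3,275/19)]
3. After y ≥ 12: [(3,12) (13,12) (13,305/19) (3,275/19)]
4. After y ≤ 18: [(3,12) (13,12) (13,305/19) (3,275/19)]
5. Canonical ring: [(3,12) (13,12) (13,305/19) (3,275/19)]

Clipped polygon: [(3,12) (13,12) (13,305/19) (3,275/19)]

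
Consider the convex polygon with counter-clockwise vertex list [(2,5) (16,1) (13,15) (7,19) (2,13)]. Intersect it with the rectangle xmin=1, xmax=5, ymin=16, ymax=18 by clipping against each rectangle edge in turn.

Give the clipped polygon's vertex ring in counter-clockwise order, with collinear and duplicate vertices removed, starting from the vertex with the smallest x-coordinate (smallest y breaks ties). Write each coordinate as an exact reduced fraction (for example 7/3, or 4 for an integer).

1. After x ≥ 1: [(2,5) (16,1) (13,15) (7,19) (2,13)]
2. After x ≤ 5: [(2,5) (5,29/7) (5,83/5) (2,13)]
3. After y ≥ 16: [(5,16) (5,83/5) (9/2,16)]
4. After y ≤ 18: [(5,16) (5,83/5) (9/2,16)]
5. Canonical ring: [(9/2,16) (5,16) (5,83/5)]

Clipped polygon: [(9/2,16) (5,16) (5,83/5)]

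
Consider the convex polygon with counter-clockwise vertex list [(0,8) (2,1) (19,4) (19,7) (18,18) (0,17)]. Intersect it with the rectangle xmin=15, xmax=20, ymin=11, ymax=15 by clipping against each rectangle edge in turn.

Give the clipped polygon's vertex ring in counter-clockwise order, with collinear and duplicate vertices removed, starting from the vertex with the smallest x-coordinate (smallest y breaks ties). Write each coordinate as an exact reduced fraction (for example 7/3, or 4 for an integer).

Clipped polygon: [(15,11) (205/11,11) (201/11,15) (15,15)]

1. After x ≥ 15: [(15,56/17) (19,4) (19,7) (18,18) (15,107/6)]
2. After x ≤ 20: [(15,56/17) (19,4) (19,7) (18,18) (15,107/6)]
3. After y ≥ 11: [(15,11) (205/11,11) (18,18) (15,107/6)]
4. After y ≤ 15: [(15,15) (15,11) (205/11,11) (201/11,15)]
5. Canonical ring: [(15,11) (205/11,11) (201/11,15) (15,15)]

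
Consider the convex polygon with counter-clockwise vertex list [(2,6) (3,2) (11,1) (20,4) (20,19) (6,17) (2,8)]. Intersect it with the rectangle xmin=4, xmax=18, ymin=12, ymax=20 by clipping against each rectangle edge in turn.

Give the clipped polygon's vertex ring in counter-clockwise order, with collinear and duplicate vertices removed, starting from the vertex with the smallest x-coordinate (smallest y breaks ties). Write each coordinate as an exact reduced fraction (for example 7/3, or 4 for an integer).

Clipped polygon: [(4,12) (18,12) (18,131/7) (6,17) (4,25/2)]

1. After x ≥ 4: [(4,15/8) (11,1) (20,4) (20,19) (6,17) (4,25/2)]
2. After x ≤ 18: [(4,15/8) (11,1) (18,10/3) (18,131/7) (6,17) (4,25/2)]
3. After y ≥ 12: [(4,12) (18,12) (18,131/7) (6,17) (4,25/2)]
4. After y ≤ 20: [(4,12) (18,12) (18,131/7) (6,17) (4,25/2)]
5. Canonical ring: [(4,12) (18,12) (18,131/7) (6,17) (4,25/2)]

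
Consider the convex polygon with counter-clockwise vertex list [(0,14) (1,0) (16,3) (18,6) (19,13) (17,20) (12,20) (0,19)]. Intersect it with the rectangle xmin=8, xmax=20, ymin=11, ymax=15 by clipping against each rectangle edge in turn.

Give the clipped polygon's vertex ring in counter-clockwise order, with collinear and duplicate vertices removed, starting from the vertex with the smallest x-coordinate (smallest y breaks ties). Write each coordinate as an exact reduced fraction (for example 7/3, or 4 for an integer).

1. After x ≥ 8: [(8,7/5) (16,3) (18,6) (19,13) (17,20) (12,20) (8,59/3)]
2. After x ≤ 20: [(8,7/5) (16,3) (18,6) (19,13) (17,20) (12,20) (8,59/3)]
3. After y ≥ 11: [(8,11) (131/7,11) (19,13) (17,20) (12,20) (8,59/3)]
4. After y ≤ 15: [(8,15) (8,11) (131/7,11) (19,13) (129/7,15)]
5. Canonical ring: [(8,11) (131/7,11) (19,13) (129/7,15) (8,15)]

Clipped polygon: [(8,11) (131/7,11) (19,13) (129/7,15) (8,15)]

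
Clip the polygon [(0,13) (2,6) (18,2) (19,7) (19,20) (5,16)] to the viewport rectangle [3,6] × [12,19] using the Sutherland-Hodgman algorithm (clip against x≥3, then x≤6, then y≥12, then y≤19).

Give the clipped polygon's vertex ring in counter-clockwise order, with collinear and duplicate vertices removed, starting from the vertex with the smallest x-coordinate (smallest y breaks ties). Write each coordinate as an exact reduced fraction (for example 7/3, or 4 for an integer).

Clipped polygon: [(3,12) (6,12) (6,114/7) (5,16) (3,74/5)]

1. After x ≥ 3: [(3,74/5) (3,23/4) (18,2) (19,7) (19,20) (5,16)]
2. After x ≤ 6: [(3,74/5) (3,23/4) (6,5) (6,114/7) (5,16)]
3. After y ≥ 12: [(3,74/5) (3,12) (6,12) (6,114/7) (5,16)]
4. After y ≤ 19: [(3,74/5) (3,12) (6,12) (6,114/7) (5,16)]
5. Canonical ring: [(3,12) (6,12) (6,114/7) (5,16) (3,74/5)]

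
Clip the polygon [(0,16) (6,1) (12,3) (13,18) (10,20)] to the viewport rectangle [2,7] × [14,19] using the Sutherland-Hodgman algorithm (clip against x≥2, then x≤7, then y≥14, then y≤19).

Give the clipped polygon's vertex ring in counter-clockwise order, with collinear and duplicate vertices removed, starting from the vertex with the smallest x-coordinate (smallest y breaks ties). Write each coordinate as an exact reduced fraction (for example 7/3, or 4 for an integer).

Clipped polygon: [(2,14) (7,14) (7,94/5) (2,84/5)]

1. After x ≥ 2: [(2,84/5) (2,11) (6,1) (12,3) (13,18) (10,20)]
2. After x ≤ 7: [(7,94/5) (2,84/5) (2,11) (6,1) (7,4/3)]
3. After y ≥ 14: [(7,14) (7,94/5) (2,84/5) (2,14)]
4. After y ≤ 19: [(7,14) (7,94/5) (2,84/5) (2,14)]
5. Canonical ring: [(2,14) (7,14) (7,94/5) (2,84/5)]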